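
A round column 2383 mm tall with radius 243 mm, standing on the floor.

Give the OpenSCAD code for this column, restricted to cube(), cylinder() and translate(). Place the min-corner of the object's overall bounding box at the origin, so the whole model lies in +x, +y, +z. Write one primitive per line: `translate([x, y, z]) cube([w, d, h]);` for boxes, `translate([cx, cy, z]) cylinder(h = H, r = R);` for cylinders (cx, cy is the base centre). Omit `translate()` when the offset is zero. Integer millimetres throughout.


translate([243, 243, 0]) cylinder(h = 2383, r = 243);


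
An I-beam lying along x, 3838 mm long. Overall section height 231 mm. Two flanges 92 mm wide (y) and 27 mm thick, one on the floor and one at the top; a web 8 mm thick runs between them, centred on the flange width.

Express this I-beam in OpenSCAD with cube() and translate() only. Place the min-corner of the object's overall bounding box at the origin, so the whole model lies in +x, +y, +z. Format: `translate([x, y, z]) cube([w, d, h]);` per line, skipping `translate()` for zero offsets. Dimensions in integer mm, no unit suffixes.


cube([3838, 92, 27]);
translate([0, 42, 27]) cube([3838, 8, 177]);
translate([0, 0, 204]) cube([3838, 92, 27]);


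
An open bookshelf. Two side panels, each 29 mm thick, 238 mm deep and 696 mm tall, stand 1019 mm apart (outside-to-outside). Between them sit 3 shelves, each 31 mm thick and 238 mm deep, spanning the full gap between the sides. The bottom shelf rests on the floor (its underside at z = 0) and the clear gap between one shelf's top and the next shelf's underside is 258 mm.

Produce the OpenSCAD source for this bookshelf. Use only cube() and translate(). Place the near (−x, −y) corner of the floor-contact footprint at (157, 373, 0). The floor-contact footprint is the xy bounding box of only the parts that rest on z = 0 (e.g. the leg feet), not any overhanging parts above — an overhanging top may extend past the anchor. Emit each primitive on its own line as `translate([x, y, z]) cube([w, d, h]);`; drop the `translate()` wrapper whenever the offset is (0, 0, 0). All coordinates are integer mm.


translate([157, 373, 0]) cube([29, 238, 696]);
translate([1147, 373, 0]) cube([29, 238, 696]);
translate([186, 373, 0]) cube([961, 238, 31]);
translate([186, 373, 289]) cube([961, 238, 31]);
translate([186, 373, 578]) cube([961, 238, 31]);


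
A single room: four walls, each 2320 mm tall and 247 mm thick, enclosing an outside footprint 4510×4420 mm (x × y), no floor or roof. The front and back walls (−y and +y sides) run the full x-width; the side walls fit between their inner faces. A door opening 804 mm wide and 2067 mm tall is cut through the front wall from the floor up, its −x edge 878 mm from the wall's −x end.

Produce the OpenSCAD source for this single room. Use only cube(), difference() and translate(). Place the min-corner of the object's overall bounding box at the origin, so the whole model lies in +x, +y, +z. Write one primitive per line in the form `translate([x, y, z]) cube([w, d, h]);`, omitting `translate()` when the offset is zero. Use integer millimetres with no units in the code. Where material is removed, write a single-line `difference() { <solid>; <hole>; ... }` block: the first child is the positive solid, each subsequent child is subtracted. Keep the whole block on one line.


difference() { cube([4510, 247, 2320]); translate([878, 0, 0]) cube([804, 247, 2067]); }
translate([0, 4173, 0]) cube([4510, 247, 2320]);
translate([0, 247, 0]) cube([247, 3926, 2320]);
translate([4263, 247, 0]) cube([247, 3926, 2320]);


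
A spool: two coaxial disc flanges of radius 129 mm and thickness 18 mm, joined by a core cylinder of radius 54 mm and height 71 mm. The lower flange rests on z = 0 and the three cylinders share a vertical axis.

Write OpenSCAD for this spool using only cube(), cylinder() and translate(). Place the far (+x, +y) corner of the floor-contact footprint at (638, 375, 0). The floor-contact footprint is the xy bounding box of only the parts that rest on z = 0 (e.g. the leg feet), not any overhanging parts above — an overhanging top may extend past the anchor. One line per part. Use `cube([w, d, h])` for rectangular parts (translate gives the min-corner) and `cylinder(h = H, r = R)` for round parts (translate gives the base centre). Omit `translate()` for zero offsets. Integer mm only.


translate([509, 246, 0]) cylinder(h = 18, r = 129);
translate([509, 246, 18]) cylinder(h = 71, r = 54);
translate([509, 246, 89]) cylinder(h = 18, r = 129);


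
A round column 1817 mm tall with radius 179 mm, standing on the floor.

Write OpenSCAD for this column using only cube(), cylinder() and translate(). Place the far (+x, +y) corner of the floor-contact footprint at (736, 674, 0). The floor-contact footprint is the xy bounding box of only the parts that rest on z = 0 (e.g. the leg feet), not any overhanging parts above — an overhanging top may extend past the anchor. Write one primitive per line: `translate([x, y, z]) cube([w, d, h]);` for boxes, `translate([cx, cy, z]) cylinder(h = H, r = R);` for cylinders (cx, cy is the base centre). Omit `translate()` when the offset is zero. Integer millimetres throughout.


translate([557, 495, 0]) cylinder(h = 1817, r = 179);


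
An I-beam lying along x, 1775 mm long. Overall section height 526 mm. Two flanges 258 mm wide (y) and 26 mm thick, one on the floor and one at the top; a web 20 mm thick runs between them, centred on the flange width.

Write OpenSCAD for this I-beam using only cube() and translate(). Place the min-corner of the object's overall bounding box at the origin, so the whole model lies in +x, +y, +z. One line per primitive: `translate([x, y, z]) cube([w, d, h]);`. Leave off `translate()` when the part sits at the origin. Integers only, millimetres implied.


cube([1775, 258, 26]);
translate([0, 119, 26]) cube([1775, 20, 474]);
translate([0, 0, 500]) cube([1775, 258, 26]);


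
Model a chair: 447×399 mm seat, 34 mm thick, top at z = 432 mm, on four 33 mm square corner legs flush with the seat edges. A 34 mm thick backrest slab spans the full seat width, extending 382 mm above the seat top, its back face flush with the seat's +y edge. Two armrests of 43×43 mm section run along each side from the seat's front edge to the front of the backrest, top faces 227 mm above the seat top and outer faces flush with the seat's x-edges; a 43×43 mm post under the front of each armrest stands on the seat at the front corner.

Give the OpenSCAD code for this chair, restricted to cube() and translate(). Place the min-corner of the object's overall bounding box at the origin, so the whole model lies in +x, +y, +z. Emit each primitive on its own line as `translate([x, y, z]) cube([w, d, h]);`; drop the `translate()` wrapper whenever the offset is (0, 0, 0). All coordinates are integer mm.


// leg_h = 432 - 34 = 398
// arm post h = 227 - 43 = 184
translate([0, 0, 398]) cube([447, 399, 34]);
cube([33, 33, 398]);
translate([414, 0, 0]) cube([33, 33, 398]);
translate([0, 366, 0]) cube([33, 33, 398]);
translate([414, 366, 0]) cube([33, 33, 398]);
translate([0, 365, 432]) cube([447, 34, 382]);
translate([0, 0, 616]) cube([43, 365, 43]);
translate([404, 0, 616]) cube([43, 365, 43]);
translate([0, 0, 432]) cube([43, 43, 184]);
translate([404, 0, 432]) cube([43, 43, 184]);


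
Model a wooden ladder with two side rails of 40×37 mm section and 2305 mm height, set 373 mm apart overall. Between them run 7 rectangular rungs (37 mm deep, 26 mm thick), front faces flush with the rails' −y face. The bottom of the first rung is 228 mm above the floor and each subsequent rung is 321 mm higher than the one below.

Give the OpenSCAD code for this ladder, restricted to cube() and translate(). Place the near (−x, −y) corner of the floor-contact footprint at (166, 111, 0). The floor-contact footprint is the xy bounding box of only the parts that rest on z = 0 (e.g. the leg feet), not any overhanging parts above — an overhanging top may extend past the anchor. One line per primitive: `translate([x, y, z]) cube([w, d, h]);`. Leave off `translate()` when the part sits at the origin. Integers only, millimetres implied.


translate([166, 111, 0]) cube([40, 37, 2305]);
translate([499, 111, 0]) cube([40, 37, 2305]);
translate([206, 111, 228]) cube([293, 37, 26]);
translate([206, 111, 549]) cube([293, 37, 26]);
translate([206, 111, 870]) cube([293, 37, 26]);
translate([206, 111, 1191]) cube([293, 37, 26]);
translate([206, 111, 1512]) cube([293, 37, 26]);
translate([206, 111, 1833]) cube([293, 37, 26]);
translate([206, 111, 2154]) cube([293, 37, 26]);


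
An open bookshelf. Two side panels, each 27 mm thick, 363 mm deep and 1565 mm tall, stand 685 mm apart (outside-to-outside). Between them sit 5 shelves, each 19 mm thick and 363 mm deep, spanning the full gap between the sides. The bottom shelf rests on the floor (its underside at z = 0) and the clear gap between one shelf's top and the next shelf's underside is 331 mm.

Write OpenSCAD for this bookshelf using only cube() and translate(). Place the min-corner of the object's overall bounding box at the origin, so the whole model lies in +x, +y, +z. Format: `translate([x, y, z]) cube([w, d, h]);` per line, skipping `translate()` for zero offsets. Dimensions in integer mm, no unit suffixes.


cube([27, 363, 1565]);
translate([658, 0, 0]) cube([27, 363, 1565]);
translate([27, 0, 0]) cube([631, 363, 19]);
translate([27, 0, 350]) cube([631, 363, 19]);
translate([27, 0, 700]) cube([631, 363, 19]);
translate([27, 0, 1050]) cube([631, 363, 19]);
translate([27, 0, 1400]) cube([631, 363, 19]);


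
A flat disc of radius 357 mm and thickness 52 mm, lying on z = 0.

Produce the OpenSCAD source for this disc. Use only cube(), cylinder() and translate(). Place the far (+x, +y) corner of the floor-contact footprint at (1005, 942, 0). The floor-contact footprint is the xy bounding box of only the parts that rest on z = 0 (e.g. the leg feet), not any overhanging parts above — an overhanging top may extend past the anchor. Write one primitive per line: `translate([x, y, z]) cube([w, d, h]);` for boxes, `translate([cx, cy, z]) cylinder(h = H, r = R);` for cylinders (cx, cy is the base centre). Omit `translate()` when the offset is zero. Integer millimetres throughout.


translate([648, 585, 0]) cylinder(h = 52, r = 357);


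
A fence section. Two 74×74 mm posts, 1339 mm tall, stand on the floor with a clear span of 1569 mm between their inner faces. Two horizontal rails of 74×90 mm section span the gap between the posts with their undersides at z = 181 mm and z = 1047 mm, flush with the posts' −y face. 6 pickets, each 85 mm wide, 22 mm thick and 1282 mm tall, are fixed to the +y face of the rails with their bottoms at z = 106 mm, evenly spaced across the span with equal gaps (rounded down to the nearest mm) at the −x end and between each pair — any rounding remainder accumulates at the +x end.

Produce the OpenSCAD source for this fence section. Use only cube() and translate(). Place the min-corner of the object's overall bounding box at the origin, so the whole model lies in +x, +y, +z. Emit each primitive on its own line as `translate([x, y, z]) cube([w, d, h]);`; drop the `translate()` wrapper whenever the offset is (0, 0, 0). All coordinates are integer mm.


cube([74, 74, 1339]);
translate([1643, 0, 0]) cube([74, 74, 1339]);
translate([74, 0, 181]) cube([1569, 74, 90]);
translate([74, 0, 1047]) cube([1569, 74, 90]);
translate([225, 74, 106]) cube([85, 22, 1282]);
translate([461, 74, 106]) cube([85, 22, 1282]);
translate([697, 74, 106]) cube([85, 22, 1282]);
translate([933, 74, 106]) cube([85, 22, 1282]);
translate([1169, 74, 106]) cube([85, 22, 1282]);
translate([1405, 74, 106]) cube([85, 22, 1282]);


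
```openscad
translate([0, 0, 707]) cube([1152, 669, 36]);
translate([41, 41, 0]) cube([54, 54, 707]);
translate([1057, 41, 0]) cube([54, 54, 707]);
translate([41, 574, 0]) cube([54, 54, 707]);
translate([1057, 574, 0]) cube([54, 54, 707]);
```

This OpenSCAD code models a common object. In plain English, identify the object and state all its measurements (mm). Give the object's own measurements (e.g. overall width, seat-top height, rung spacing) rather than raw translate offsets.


A rectangular dining table. The top is 1152×669×36 mm with its upper surface at z = 743 mm. It stands on four 54×54 mm square legs, each inset 41 mm from the nearest pair of top edges, running from the floor to the underside of the top.


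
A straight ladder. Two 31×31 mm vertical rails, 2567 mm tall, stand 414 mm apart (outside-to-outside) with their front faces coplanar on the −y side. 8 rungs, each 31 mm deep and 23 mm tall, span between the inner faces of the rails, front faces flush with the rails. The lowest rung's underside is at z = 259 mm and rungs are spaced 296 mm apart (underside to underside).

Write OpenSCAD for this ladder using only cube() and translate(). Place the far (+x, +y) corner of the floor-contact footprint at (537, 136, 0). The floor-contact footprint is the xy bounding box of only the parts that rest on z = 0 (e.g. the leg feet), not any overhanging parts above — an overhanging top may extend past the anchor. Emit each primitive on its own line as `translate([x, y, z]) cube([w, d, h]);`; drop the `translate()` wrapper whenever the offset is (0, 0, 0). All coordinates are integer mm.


translate([123, 105, 0]) cube([31, 31, 2567]);
translate([506, 105, 0]) cube([31, 31, 2567]);
translate([154, 105, 259]) cube([352, 31, 23]);
translate([154, 105, 555]) cube([352, 31, 23]);
translate([154, 105, 851]) cube([352, 31, 23]);
translate([154, 105, 1147]) cube([352, 31, 23]);
translate([154, 105, 1443]) cube([352, 31, 23]);
translate([154, 105, 1739]) cube([352, 31, 23]);
translate([154, 105, 2035]) cube([352, 31, 23]);
translate([154, 105, 2331]) cube([352, 31, 23]);


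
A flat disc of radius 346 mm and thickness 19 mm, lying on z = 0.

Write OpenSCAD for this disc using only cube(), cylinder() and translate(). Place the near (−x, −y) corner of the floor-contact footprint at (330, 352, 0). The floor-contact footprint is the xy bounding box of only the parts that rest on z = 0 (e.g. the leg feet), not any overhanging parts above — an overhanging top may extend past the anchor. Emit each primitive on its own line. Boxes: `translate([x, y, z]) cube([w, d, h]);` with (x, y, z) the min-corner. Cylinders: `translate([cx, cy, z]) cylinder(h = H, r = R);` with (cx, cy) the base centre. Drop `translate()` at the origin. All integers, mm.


translate([676, 698, 0]) cylinder(h = 19, r = 346);


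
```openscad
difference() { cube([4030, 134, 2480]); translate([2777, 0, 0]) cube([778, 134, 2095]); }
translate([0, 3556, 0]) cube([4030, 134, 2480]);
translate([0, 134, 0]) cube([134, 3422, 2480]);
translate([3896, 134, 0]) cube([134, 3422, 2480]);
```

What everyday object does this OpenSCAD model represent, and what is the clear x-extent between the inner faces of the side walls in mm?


A single room. The interior width is 3762 mm.

Four walls enclosing a rectangle with a door in the front wall — a room. Outside width 4030 minus two 134 mm walls gives 3762 mm.


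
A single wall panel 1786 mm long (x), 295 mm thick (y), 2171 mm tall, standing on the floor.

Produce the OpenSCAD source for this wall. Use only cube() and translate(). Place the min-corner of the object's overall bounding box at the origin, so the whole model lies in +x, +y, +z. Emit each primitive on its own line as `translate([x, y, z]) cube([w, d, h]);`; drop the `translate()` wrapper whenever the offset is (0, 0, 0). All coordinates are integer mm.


cube([1786, 295, 2171]);


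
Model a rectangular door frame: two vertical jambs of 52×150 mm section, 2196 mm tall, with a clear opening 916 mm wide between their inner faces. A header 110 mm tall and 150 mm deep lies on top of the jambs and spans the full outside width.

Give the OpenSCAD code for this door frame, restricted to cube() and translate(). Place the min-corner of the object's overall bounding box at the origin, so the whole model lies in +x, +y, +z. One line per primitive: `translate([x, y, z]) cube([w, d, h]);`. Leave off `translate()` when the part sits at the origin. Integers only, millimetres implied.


cube([52, 150, 2196]);
translate([968, 0, 0]) cube([52, 150, 2196]);
translate([0, 0, 2196]) cube([1020, 150, 110]);


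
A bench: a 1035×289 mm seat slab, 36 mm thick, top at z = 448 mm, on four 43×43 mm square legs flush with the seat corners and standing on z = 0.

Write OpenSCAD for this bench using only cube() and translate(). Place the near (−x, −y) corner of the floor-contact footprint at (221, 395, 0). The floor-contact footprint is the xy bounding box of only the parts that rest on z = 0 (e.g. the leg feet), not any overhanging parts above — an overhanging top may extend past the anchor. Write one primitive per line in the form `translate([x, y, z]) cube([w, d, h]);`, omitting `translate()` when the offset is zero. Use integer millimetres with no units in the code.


translate([221, 395, 412]) cube([1035, 289, 36]);
translate([221, 395, 0]) cube([43, 43, 412]);
translate([221, 641, 0]) cube([43, 43, 412]);
translate([1213, 395, 0]) cube([43, 43, 412]);
translate([1213, 641, 0]) cube([43, 43, 412]);


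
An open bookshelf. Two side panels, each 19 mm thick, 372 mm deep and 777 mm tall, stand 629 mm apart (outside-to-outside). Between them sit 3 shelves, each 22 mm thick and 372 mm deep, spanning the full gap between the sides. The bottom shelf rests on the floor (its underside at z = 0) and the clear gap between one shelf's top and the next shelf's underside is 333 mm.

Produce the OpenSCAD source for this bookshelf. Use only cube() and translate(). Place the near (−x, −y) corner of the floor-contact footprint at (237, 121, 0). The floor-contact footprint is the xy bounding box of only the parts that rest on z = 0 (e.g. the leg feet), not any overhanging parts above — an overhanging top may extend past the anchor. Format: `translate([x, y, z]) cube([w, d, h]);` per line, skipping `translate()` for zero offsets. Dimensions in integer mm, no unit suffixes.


translate([237, 121, 0]) cube([19, 372, 777]);
translate([847, 121, 0]) cube([19, 372, 777]);
translate([256, 121, 0]) cube([591, 372, 22]);
translate([256, 121, 355]) cube([591, 372, 22]);
translate([256, 121, 710]) cube([591, 372, 22]);


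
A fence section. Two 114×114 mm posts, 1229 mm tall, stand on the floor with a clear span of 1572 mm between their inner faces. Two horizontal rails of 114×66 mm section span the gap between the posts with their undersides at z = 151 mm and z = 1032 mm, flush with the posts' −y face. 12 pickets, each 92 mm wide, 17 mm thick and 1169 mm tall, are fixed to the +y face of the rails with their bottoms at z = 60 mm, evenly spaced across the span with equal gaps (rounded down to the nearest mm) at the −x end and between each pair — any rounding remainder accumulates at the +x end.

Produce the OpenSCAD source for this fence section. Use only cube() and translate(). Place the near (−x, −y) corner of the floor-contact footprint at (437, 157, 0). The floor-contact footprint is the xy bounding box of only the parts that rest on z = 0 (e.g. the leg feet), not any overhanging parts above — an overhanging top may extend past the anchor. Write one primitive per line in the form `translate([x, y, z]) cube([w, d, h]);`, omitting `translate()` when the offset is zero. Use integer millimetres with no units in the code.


translate([437, 157, 0]) cube([114, 114, 1229]);
translate([2123, 157, 0]) cube([114, 114, 1229]);
translate([551, 157, 151]) cube([1572, 114, 66]);
translate([551, 157, 1032]) cube([1572, 114, 66]);
translate([587, 271, 60]) cube([92, 17, 1169]);
translate([715, 271, 60]) cube([92, 17, 1169]);
translate([843, 271, 60]) cube([92, 17, 1169]);
translate([971, 271, 60]) cube([92, 17, 1169]);
translate([1099, 271, 60]) cube([92, 17, 1169]);
translate([1227, 271, 60]) cube([92, 17, 1169]);
translate([1355, 271, 60]) cube([92, 17, 1169]);
translate([1483, 271, 60]) cube([92, 17, 1169]);
translate([1611, 271, 60]) cube([92, 17, 1169]);
translate([1739, 271, 60]) cube([92, 17, 1169]);
translate([1867, 271, 60]) cube([92, 17, 1169]);
translate([1995, 271, 60]) cube([92, 17, 1169]);


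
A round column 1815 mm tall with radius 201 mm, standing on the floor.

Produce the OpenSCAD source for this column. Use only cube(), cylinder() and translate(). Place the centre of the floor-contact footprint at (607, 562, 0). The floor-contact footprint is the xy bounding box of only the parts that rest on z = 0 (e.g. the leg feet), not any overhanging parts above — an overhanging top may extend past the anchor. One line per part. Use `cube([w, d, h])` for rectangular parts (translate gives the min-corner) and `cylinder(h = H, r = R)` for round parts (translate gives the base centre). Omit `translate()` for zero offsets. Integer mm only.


translate([607, 562, 0]) cylinder(h = 1815, r = 201);


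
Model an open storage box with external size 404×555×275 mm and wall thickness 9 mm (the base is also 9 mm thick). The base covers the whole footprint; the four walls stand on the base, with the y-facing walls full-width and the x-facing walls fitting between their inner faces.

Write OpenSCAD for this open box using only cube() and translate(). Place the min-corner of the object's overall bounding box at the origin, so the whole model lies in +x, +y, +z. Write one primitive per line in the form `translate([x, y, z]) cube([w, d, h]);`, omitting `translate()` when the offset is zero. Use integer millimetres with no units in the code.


cube([404, 555, 9]);
translate([0, 0, 9]) cube([404, 9, 266]);
translate([0, 546, 9]) cube([404, 9, 266]);
translate([0, 9, 9]) cube([9, 537, 266]);
translate([395, 9, 9]) cube([9, 537, 266]);


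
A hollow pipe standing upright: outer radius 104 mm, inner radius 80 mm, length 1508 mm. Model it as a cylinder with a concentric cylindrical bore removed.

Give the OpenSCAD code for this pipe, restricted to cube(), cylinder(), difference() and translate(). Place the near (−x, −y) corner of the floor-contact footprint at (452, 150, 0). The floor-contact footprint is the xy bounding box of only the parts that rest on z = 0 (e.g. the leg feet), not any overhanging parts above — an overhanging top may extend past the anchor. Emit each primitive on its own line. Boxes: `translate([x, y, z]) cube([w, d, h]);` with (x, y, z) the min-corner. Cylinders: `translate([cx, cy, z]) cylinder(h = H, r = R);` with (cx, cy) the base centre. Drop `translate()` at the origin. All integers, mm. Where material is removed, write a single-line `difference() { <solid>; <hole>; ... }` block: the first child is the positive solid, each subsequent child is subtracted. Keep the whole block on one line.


difference() { translate([556, 254, 0]) cylinder(h = 1508, r = 104); translate([556, 254, 0]) cylinder(h = 1508, r = 80); }


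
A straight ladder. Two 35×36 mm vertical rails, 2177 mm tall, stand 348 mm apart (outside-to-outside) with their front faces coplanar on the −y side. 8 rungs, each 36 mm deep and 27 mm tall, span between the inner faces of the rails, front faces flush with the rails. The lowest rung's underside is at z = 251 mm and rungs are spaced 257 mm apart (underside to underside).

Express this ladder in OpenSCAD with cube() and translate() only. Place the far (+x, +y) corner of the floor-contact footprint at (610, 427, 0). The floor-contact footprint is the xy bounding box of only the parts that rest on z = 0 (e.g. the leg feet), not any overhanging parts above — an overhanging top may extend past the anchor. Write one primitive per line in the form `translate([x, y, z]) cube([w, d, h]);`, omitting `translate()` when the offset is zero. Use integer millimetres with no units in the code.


translate([262, 391, 0]) cube([35, 36, 2177]);
translate([575, 391, 0]) cube([35, 36, 2177]);
translate([297, 391, 251]) cube([278, 36, 27]);
translate([297, 391, 508]) cube([278, 36, 27]);
translate([297, 391, 765]) cube([278, 36, 27]);
translate([297, 391, 1022]) cube([278, 36, 27]);
translate([297, 391, 1279]) cube([278, 36, 27]);
translate([297, 391, 1536]) cube([278, 36, 27]);
translate([297, 391, 1793]) cube([278, 36, 27]);
translate([297, 391, 2050]) cube([278, 36, 27]);


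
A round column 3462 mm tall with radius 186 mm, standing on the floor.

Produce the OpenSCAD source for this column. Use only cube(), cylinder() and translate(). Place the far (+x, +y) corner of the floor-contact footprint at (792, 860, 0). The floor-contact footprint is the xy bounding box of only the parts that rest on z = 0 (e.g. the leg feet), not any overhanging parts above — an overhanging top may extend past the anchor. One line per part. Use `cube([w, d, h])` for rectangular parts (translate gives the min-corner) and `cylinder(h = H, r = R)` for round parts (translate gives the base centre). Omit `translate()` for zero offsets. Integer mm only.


translate([606, 674, 0]) cylinder(h = 3462, r = 186);


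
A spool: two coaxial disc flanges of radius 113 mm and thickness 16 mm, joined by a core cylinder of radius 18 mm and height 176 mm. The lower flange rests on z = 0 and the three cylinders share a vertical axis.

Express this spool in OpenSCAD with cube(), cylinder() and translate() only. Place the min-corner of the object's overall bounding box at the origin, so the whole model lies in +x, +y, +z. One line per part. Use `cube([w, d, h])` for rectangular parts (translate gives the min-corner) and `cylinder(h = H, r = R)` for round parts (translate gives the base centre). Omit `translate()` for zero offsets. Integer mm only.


translate([113, 113, 0]) cylinder(h = 16, r = 113);
translate([113, 113, 16]) cylinder(h = 176, r = 18);
translate([113, 113, 192]) cylinder(h = 16, r = 113);


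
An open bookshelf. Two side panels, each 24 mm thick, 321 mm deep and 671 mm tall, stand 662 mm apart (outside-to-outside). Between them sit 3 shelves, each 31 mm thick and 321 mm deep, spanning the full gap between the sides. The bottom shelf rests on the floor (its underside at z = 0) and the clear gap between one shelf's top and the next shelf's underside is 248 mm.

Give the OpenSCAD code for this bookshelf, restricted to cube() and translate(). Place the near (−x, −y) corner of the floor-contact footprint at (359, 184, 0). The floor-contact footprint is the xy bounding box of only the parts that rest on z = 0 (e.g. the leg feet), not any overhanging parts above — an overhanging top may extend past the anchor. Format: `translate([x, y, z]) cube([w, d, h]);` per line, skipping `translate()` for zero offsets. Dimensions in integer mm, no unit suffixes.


translate([359, 184, 0]) cube([24, 321, 671]);
translate([997, 184, 0]) cube([24, 321, 671]);
translate([383, 184, 0]) cube([614, 321, 31]);
translate([383, 184, 279]) cube([614, 321, 31]);
translate([383, 184, 558]) cube([614, 321, 31]);


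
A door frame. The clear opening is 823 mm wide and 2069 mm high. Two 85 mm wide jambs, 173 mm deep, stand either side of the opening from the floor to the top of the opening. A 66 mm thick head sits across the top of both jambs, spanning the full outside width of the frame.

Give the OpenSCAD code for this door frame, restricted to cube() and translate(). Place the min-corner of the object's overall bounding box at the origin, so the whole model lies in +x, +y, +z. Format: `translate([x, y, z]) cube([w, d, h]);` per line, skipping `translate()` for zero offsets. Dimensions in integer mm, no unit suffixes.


cube([85, 173, 2069]);
translate([908, 0, 0]) cube([85, 173, 2069]);
translate([0, 0, 2069]) cube([993, 173, 66]);


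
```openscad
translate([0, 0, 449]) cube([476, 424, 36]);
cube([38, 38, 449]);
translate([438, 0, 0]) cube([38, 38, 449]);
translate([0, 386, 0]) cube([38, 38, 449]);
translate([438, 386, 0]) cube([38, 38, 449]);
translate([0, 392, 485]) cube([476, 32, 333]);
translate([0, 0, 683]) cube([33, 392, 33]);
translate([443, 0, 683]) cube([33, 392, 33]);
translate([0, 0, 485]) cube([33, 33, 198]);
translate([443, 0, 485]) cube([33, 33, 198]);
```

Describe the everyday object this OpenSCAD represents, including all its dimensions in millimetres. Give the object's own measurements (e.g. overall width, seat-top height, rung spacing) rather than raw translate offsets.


A chair. The seat is a 476×424×36 mm slab with its top at z = 485 mm, on four 38×38 mm corner legs (flush with the seat edges, standing on z = 0). A flat backrest 32 mm thick, 333 mm tall, spans the full seat width and rises from the seat top along its +y edge, rear face flush with the rear of the seat. Two armrests of 33×33 mm section run along each side from the seat's front edge to the front of the backrest, top faces 231 mm above the seat top and outer faces flush with the seat's x-edges; a 33×33 mm post under the front of each armrest stands on the seat at the front corner.


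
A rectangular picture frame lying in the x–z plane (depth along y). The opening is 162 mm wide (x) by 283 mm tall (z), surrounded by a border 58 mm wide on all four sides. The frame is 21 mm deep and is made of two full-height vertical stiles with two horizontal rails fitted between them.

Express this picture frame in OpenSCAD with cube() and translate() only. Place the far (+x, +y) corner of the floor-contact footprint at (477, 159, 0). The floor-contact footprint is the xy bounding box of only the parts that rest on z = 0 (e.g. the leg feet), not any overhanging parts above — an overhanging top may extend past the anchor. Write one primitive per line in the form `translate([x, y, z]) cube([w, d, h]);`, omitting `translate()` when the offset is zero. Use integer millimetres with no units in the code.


translate([199, 138, 0]) cube([58, 21, 399]);
translate([419, 138, 0]) cube([58, 21, 399]);
translate([257, 138, 0]) cube([162, 21, 58]);
translate([257, 138, 341]) cube([162, 21, 58]);


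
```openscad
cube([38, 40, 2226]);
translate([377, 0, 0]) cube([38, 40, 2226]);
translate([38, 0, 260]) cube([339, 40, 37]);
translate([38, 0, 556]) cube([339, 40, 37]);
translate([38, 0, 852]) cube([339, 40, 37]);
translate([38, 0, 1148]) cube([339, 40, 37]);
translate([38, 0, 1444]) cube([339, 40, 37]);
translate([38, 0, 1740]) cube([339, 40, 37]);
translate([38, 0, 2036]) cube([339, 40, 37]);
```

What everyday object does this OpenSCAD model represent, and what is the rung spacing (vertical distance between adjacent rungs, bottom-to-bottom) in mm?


A ladder. The rung spacing is 296 mm.

Two tall 38×40 posts with 7 short bars between them — a ladder. Adjacent rungs sit at z = 260 and z = 556, so the spacing is 556 − 260 = 296 mm.


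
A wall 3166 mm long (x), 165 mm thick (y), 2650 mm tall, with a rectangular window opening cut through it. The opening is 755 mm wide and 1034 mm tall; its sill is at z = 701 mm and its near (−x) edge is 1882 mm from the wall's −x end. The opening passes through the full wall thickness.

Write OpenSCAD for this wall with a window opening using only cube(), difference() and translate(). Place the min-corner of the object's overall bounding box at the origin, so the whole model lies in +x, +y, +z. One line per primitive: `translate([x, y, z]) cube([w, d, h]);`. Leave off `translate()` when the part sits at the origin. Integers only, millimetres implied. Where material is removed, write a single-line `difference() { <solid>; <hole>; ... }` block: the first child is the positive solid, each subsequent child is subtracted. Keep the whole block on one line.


difference() { cube([3166, 165, 2650]); translate([1882, 0, 701]) cube([755, 165, 1034]); }


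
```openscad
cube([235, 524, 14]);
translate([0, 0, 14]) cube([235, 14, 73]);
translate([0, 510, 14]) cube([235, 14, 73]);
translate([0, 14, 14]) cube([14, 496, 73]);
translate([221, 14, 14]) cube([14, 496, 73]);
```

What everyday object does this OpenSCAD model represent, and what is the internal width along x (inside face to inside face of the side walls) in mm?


An open box. The internal width is 207 mm.

A 235×524 base slab with four walls standing on it — an open box. The base is 235 mm wide and the walls are 14 mm thick, so the internal width is 235 − 2 × 14 = 207 mm.


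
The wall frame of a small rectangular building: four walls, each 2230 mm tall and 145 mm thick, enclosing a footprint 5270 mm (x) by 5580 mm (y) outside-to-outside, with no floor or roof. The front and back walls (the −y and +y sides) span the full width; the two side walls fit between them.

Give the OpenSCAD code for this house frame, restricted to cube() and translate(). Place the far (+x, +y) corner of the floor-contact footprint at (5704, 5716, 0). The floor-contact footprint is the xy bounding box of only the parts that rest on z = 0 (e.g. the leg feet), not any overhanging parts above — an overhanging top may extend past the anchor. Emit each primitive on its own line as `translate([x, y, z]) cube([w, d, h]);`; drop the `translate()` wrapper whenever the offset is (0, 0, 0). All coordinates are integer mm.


translate([434, 136, 0]) cube([5270, 145, 2230]);
translate([434, 5571, 0]) cube([5270, 145, 2230]);
translate([434, 281, 0]) cube([145, 5290, 2230]);
translate([5559, 281, 0]) cube([145, 5290, 2230]);


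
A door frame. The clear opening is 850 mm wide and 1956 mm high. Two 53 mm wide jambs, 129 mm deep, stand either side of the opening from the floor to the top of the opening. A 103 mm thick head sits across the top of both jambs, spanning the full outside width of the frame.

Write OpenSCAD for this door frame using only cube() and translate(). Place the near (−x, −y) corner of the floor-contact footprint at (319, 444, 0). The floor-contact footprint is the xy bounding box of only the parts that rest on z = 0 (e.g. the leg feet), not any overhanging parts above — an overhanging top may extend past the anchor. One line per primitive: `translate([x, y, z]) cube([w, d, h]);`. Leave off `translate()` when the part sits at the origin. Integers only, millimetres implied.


translate([319, 444, 0]) cube([53, 129, 1956]);
translate([1222, 444, 0]) cube([53, 129, 1956]);
translate([319, 444, 1956]) cube([956, 129, 103]);


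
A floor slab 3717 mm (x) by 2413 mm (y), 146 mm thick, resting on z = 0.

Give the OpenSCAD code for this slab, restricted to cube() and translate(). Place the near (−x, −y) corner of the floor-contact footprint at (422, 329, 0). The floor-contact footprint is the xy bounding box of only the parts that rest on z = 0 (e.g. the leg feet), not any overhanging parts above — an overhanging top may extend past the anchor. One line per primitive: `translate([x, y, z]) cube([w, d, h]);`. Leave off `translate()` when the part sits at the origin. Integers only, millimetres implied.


translate([422, 329, 0]) cube([3717, 2413, 146]);


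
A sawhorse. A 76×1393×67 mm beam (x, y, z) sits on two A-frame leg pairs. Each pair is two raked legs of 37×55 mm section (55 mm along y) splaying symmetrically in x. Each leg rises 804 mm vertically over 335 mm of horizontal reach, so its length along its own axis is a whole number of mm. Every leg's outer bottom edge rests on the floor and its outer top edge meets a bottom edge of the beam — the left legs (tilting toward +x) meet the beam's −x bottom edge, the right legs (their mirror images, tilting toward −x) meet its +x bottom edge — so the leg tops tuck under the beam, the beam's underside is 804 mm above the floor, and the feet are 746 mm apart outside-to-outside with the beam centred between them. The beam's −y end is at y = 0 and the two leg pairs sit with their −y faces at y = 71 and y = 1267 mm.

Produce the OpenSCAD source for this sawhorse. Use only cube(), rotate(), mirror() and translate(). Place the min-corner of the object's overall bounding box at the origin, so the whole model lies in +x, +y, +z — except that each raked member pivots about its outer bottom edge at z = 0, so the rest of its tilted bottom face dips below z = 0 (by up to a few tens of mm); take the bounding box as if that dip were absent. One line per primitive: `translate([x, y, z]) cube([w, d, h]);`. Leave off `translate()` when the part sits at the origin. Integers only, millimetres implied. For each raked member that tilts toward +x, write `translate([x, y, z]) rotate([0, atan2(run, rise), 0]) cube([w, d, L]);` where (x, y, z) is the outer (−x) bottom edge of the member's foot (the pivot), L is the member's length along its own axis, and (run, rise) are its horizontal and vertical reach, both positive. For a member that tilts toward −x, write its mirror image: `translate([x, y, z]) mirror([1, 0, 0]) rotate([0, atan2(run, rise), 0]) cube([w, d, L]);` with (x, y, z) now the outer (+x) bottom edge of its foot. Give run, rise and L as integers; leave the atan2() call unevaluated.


// leg length = √(335² + 804²) = 871
// right-leg outer foot x = 2·335 + 76 = 746
// beam min-corner = (335, 0, 804)
translate([335, 0, 804]) cube([76, 1393, 67]);
translate([0, 71, 0]) rotate([0, atan2(335, 804), 0]) cube([37, 55, 871]);
translate([746, 71, 0]) mirror([1, 0, 0]) rotate([0, atan2(335, 804), 0]) cube([37, 55, 871]);
translate([0, 1267, 0]) rotate([0, atan2(335, 804), 0]) cube([37, 55, 871]);
translate([746, 1267, 0]) mirror([1, 0, 0]) rotate([0, atan2(335, 804), 0]) cube([37, 55, 871]);


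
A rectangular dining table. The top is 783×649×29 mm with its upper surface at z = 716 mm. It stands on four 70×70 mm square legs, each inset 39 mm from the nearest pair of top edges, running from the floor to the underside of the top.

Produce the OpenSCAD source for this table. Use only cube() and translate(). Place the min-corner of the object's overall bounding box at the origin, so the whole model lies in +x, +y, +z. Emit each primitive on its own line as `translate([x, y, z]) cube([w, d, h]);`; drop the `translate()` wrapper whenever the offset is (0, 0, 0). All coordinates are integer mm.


translate([0, 0, 687]) cube([783, 649, 29]);
translate([39, 39, 0]) cube([70, 70, 687]);
translate([674, 39, 0]) cube([70, 70, 687]);
translate([39, 540, 0]) cube([70, 70, 687]);
translate([674, 540, 0]) cube([70, 70, 687]);


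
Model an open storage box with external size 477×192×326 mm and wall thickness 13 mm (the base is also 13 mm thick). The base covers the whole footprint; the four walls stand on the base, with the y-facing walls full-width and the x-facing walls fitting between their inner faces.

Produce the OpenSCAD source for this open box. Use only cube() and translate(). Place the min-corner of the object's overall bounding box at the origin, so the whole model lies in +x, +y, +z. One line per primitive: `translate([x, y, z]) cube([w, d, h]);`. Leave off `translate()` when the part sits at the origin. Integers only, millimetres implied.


cube([477, 192, 13]);
translate([0, 0, 13]) cube([477, 13, 313]);
translate([0, 179, 13]) cube([477, 13, 313]);
translate([0, 13, 13]) cube([13, 166, 313]);
translate([464, 13, 13]) cube([13, 166, 313]);


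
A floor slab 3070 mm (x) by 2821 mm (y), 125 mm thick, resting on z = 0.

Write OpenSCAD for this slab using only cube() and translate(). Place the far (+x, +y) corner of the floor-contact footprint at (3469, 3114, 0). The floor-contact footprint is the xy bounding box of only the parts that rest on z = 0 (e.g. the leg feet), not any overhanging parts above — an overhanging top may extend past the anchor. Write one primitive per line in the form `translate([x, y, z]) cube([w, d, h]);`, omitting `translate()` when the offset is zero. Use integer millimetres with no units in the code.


translate([399, 293, 0]) cube([3070, 2821, 125]);


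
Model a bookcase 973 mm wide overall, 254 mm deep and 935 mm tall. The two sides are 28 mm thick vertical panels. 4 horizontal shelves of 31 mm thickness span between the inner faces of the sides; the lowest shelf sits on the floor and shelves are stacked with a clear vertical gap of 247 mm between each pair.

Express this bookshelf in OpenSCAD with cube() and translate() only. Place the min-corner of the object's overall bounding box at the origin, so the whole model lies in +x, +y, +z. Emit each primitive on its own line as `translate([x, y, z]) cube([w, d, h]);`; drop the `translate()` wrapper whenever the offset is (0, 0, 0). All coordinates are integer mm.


cube([28, 254, 935]);
translate([945, 0, 0]) cube([28, 254, 935]);
translate([28, 0, 0]) cube([917, 254, 31]);
translate([28, 0, 278]) cube([917, 254, 31]);
translate([28, 0, 556]) cube([917, 254, 31]);
translate([28, 0, 834]) cube([917, 254, 31]);
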